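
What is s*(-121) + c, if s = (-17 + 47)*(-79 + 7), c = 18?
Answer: 261378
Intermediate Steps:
s = -2160 (s = 30*(-72) = -2160)
s*(-121) + c = -2160*(-121) + 18 = 261360 + 18 = 261378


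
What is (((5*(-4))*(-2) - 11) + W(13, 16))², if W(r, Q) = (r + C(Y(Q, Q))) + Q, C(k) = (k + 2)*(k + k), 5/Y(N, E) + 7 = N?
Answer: 24285184/6561 ≈ 3701.4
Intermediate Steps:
Y(N, E) = 5/(-7 + N)
C(k) = 2*k*(2 + k) (C(k) = (2 + k)*(2*k) = 2*k*(2 + k))
W(r, Q) = Q + r + 10*(2 + 5/(-7 + Q))/(-7 + Q) (W(r, Q) = (r + 2*(5/(-7 + Q))*(2 + 5/(-7 + Q))) + Q = (r + 10*(2 + 5/(-7 + Q))/(-7 + Q)) + Q = Q + r + 10*(2 + 5/(-7 + Q))/(-7 + Q))
(((5*(-4))*(-2) - 11) + W(13, 16))² = (((5*(-4))*(-2) - 11) + (-90 + 20*16 + (-7 + 16)²*(16 + 13))/(-7 + 16)²)² = ((-20*(-2) - 11) + (-90 + 320 + 9²*29)/9²)² = ((40 - 11) + (-90 + 320 + 81*29)/81)² = (29 + (-90 + 320 + 2349)/81)² = (29 + (1/81)*2579)² = (29 + 2579/81)² = (4928/81)² = 24285184/6561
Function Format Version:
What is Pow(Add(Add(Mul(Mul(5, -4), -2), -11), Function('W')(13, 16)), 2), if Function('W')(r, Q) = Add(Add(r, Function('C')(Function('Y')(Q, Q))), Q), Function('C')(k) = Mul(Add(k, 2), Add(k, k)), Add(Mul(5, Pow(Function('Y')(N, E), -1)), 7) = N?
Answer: Rational(24285184, 6561) ≈ 3701.4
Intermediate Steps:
Function('Y')(N, E) = Mul(5, Pow(Add(-7, N), -1))
Function('C')(k) = Mul(2, k, Add(2, k)) (Function('C')(k) = Mul(Add(2, k), Mul(2, k)) = Mul(2, k, Add(2, k)))
Function('W')(r, Q) = Add(Q, r, Mul(10, Pow(Add(-7, Q), -1), Add(2, Mul(5, Pow(Add(-7, Q), -1))))) (Function('W')(r, Q) = Add(Add(r, Mul(2, Mul(5, Pow(Add(-7, Q), -1)), Add(2, Mul(5, Pow(Add(-7, Q), -1))))), Q) = Add(Add(r, Mul(10, Pow(Add(-7, Q), -1), Add(2, Mul(5, Pow(Add(-7, Q), -1))))), Q) = Add(Q, r, Mul(10, Pow(Add(-7, Q), -1), Add(2, Mul(5, Pow(Add(-7, Q), -1))))))
Pow(Add(Add(Mul(Mul(5, -4), -2), -11), Function('W')(13, 16)), 2) = Pow(Add(Add(Mul(Mul(5, -4), -2), -11), Mul(Pow(Add(-7, 16), -2), Add(-90, Mul(20, 16), Mul(Pow(Add(-7, 16), 2), Add(16, 13))))), 2) = Pow(Add(Add(Mul(-20, -2), -11), Mul(Pow(9, -2), Add(-90, 320, Mul(Pow(9, 2), 29)))), 2) = Pow(Add(Add(40, -11), Mul(Rational(1, 81), Add(-90, 320, Mul(81, 29)))), 2) = Pow(Add(29, Mul(Rational(1, 81), Add(-90, 320, 2349))), 2) = Pow(Add(29, Mul(Rational(1, 81), 2579)), 2) = Pow(Add(29, Rational(2579, 81)), 2) = Pow(Rational(4928, 81), 2) = Rational(24285184, 6561)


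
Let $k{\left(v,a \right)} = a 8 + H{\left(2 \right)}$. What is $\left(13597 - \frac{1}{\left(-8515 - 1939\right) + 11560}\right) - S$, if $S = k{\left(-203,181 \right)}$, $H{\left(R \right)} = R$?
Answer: $\frac{13434581}{1106} \approx 12147.0$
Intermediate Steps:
$k{\left(v,a \right)} = 2 + 8 a$ ($k{\left(v,a \right)} = a 8 + 2 = 8 a + 2 = 2 + 8 a$)
$S = 1450$ ($S = 2 + 8 \cdot 181 = 2 + 1448 = 1450$)
$\left(13597 - \frac{1}{\left(-8515 - 1939\right) + 11560}\right) - S = \left(13597 - \frac{1}{\left(-8515 - 1939\right) + 11560}\right) - 1450 = \left(13597 - \frac{1}{-10454 + 11560}\right) - 1450 = \left(13597 - \frac{1}{1106}\right) - 1450 = \frac{15038281}{1106} - 1450 = \frac{13434581}{1106}$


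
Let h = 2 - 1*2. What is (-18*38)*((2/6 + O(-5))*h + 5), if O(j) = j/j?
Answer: -3420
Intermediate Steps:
O(j) = 1
h = 0 (h = 2 - 2 = 0)
(-18*38)*((2/6 + O(-5))*h + 5) = (-18*38)*((2/6 + 1)*0 + 5) = -684*((2*(⅙) + 1)*0 + 5) = -684*((⅓ + 1)*0 + 5) = -684*((4/3)*0 + 5) = -684*(0 + 5) = -684*5 = -3420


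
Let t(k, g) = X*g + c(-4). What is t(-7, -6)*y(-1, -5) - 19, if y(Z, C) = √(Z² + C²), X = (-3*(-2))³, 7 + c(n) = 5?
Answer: -19 - 1298*√26 ≈ -6637.5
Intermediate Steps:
c(n) = -2 (c(n) = -7 + 5 = -2)
X = 216 (X = 6³ = 216)
t(k, g) = -2 + 216*g (t(k, g) = 216*g - 2 = -2 + 216*g)
y(Z, C) = √(C² + Z²)
t(-7, -6)*y(-1, -5) - 19 = (-2 + 216*(-6))*√((-5)² + (-1)²) - 19 = (-2 - 1296)*√(25 + 1) - 19 = -1298*√26 - 19 = -19 - 1298*√26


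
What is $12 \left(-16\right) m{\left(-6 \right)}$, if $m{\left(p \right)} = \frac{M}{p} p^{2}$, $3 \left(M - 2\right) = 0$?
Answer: $2304$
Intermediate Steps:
$M = 2$ ($M = 2 + \frac{1}{3} \cdot 0 = 2 + 0 = 2$)
$m{\left(p \right)} = 2 p$ ($m{\left(p \right)} = \frac{2}{p} p^{2} = 2 p$)
$12 \left(-16\right) m{\left(-6 \right)} = 12 \left(-16\right) 2 \left(-6\right) = \left(-192\right) \left(-12\right) = 2304$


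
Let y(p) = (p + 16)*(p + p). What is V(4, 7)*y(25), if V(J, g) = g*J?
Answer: 57400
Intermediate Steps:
V(J, g) = J*g
y(p) = 2*p*(16 + p) (y(p) = (16 + p)*(2*p) = 2*p*(16 + p))
V(4, 7)*y(25) = (4*7)*(2*25*(16 + 25)) = 28*(2*25*41) = 28*2050 = 57400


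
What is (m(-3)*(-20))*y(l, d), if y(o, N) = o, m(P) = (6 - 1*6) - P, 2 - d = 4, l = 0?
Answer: 0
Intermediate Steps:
d = -2 (d = 2 - 1*4 = 2 - 4 = -2)
m(P) = -P (m(P) = (6 - 6) - P = 0 - P = -P)
(m(-3)*(-20))*y(l, d) = (-1*(-3)*(-20))*0 = (3*(-20))*0 = -60*0 = 0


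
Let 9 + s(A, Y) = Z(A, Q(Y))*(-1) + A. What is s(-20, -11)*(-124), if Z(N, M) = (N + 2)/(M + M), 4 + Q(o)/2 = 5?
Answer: 3038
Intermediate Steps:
Q(o) = 2 (Q(o) = -8 + 2*5 = -8 + 10 = 2)
Z(N, M) = (2 + N)/(2*M) (Z(N, M) = (2 + N)/((2*M)) = (2 + N)*(1/(2*M)) = (2 + N)/(2*M))
s(A, Y) = -19/2 + 3*A/4 (s(A, Y) = -9 + (((1/2)*(2 + A)/2)*(-1) + A) = -9 + (((1/2)*(1/2)*(2 + A))*(-1) + A) = -9 + ((1/2 + A/4)*(-1) + A) = -9 + ((-1/2 - A/4) + A) = -9 + (-1/2 + 3*A/4) = -19/2 + 3*A/4)
s(-20, -11)*(-124) = (-19/2 + (3/4)*(-20))*(-124) = (-19/2 - 15)*(-124) = -49/2*(-124) = 3038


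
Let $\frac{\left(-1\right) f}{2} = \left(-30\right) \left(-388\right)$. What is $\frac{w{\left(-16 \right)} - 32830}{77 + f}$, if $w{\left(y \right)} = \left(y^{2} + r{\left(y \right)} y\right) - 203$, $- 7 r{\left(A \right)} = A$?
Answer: $\frac{229695}{162421} \approx 1.4142$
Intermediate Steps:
$r{\left(A \right)} = - \frac{A}{7}$
$w{\left(y \right)} = -203 + \frac{6 y^{2}}{7}$ ($w{\left(y \right)} = \left(y^{2} + - \frac{y}{7} y\right) - 203 = \left(y^{2} - \frac{y^{2}}{7}\right) - 203 = \frac{6 y^{2}}{7} - 203 = -203 + \frac{6 y^{2}}{7}$)
$f = -23280$ ($f = - 2 \left(\left(-30\right) \left(-388\right)\right) = \left(-2\right) 11640 = -23280$)
$\frac{w{\left(-16 \right)} - 32830}{77 + f} = \frac{\left(-203 + \frac{6 \left(-16\right)^{2}}{7}\right) - 32830}{77 - 23280} = \frac{\left(-203 + \frac{6}{7} \cdot 256\right) - 32830}{-23203} = \left(\left(-203 + \frac{1536}{7}\right) - 32830\right) \left(- \frac{1}{23203}\right) = \left(\frac{115}{7} - 32830\right) \left(- \frac{1}{23203}\right) = \left(- \frac{229695}{7}\right) \left(- \frac{1}{23203}\right) = \frac{229695}{162421}$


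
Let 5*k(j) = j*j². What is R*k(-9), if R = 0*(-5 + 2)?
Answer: 0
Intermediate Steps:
R = 0 (R = 0*(-3) = 0)
k(j) = j³/5 (k(j) = (j*j²)/5 = j³/5)
R*k(-9) = 0*((⅕)*(-9)³) = 0*((⅕)*(-729)) = 0*(-729/5) = 0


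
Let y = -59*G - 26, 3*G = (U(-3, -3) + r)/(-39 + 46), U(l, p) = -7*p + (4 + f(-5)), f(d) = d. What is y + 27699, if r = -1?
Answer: 580012/21 ≈ 27620.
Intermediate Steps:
U(l, p) = -1 - 7*p (U(l, p) = -7*p + (4 - 5) = -7*p - 1 = -1 - 7*p)
G = 19/21 (G = (((-1 - 7*(-3)) - 1)/(-39 + 46))/3 = (((-1 + 21) - 1)/7)/3 = ((20 - 1)*(1/7))/3 = (19*(1/7))/3 = (1/3)*(19/7) = 19/21 ≈ 0.90476)
y = -1667/21 (y = -59*19/21 - 26 = -1121/21 - 26 = -1667/21 ≈ -79.381)
y + 27699 = -1667/21 + 27699 = 580012/21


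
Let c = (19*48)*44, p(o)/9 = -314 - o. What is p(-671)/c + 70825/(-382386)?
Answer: -268909897/2557397568 ≈ -0.10515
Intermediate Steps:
p(o) = -2826 - 9*o (p(o) = 9*(-314 - o) = -2826 - 9*o)
c = 40128 (c = 912*44 = 40128)
p(-671)/c + 70825/(-382386) = (-2826 - 9*(-671))/40128 + 70825/(-382386) = (-2826 + 6039)*(1/40128) + 70825*(-1/382386) = 3213*(1/40128) - 70825/382386 = 1071/13376 - 70825/382386 = -268909897/2557397568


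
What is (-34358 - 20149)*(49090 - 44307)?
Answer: -260706981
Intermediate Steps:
(-34358 - 20149)*(49090 - 44307) = -54507*4783 = -260706981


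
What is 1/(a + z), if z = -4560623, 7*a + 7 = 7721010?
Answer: -7/24203358 ≈ -2.8922e-7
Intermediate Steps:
a = 7721003/7 (a = -1 + (1/7)*7721010 = -1 + 7721010/7 = 7721003/7 ≈ 1.1030e+6)
1/(a + z) = 1/(7721003/7 - 4560623) = 1/(-24203358/7) = -7/24203358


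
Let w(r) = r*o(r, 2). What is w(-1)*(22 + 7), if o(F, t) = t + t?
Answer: -116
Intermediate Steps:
o(F, t) = 2*t
w(r) = 4*r (w(r) = r*(2*2) = r*4 = 4*r)
w(-1)*(22 + 7) = (4*(-1))*(22 + 7) = -4*29 = -116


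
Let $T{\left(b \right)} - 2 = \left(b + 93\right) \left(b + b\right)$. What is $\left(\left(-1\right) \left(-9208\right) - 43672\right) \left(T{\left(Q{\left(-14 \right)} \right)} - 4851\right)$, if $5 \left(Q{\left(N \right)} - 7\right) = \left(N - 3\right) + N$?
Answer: $\frac{4048589472}{25} \approx 1.6194 \cdot 10^{8}$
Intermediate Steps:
$Q{\left(N \right)} = \frac{32}{5} + \frac{2 N}{5}$ ($Q{\left(N \right)} = 7 + \frac{\left(N - 3\right) + N}{5} = 7 + \frac{\left(-3 + N\right) + N}{5} = 7 + \frac{-3 + 2 N}{5} = 7 + \left(- \frac{3}{5} + \frac{2 N}{5}\right) = \frac{32}{5} + \frac{2 N}{5}$)
$T{\left(b \right)} = 2 + 2 b \left(93 + b\right)$ ($T{\left(b \right)} = 2 + \left(b + 93\right) \left(b + b\right) = 2 + \left(93 + b\right) 2 b = 2 + 2 b \left(93 + b\right)$)
$\left(\left(-1\right) \left(-9208\right) - 43672\right) \left(T{\left(Q{\left(-14 \right)} \right)} - 4851\right) = \left(\left(-1\right) \left(-9208\right) - 43672\right) \left(\left(2 + 2 \left(\frac{32}{5} + \frac{2}{5} \left(-14\right)\right)^{2} + 186 \left(\frac{32}{5} + \frac{2}{5} \left(-14\right)\right)\right) - 4851\right) = \left(9208 - 43672\right) \left(\left(2 + 2 \left(\frac{32}{5} - \frac{28}{5}\right)^{2} + 186 \left(\frac{32}{5} - \frac{28}{5}\right)\right) - 4851\right) = - 34464 \left(\left(2 + 2 \left(\frac{4}{5}\right)^{2} + 186 \cdot \frac{4}{5}\right) - 4851\right) = - 34464 \left(\left(2 + 2 \cdot \frac{16}{25} + \frac{744}{5}\right) - 4851\right) = - 34464 \left(\left(2 + \frac{32}{25} + \frac{744}{5}\right) - 4851\right) = - 34464 \left(\frac{3802}{25} - 4851\right) = \left(-34464\right) \left(- \frac{117473}{25}\right) = \frac{4048589472}{25}$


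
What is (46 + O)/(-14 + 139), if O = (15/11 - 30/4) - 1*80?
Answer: -883/2750 ≈ -0.32109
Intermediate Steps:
O = -1895/22 (O = (15*(1/11) - 30*1/4) - 80 = (15/11 - 15/2) - 80 = -135/22 - 80 = -1895/22 ≈ -86.136)
(46 + O)/(-14 + 139) = (46 - 1895/22)/(-14 + 139) = -883/22/125 = (1/125)*(-883/22) = -883/2750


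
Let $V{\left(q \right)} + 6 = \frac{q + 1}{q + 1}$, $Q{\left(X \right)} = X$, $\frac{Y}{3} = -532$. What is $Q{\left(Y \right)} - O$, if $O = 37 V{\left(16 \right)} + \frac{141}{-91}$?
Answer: $- \frac{128260}{91} \approx -1409.5$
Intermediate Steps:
$Y = -1596$ ($Y = 3 \left(-532\right) = -1596$)
$V{\left(q \right)} = -5$ ($V{\left(q \right)} = -6 + \frac{q + 1}{q + 1} = -6 + \frac{1 + q}{1 + q} = -6 + 1 = -5$)
$O = - \frac{16976}{91}$ ($O = 37 \left(-5\right) + \frac{141}{-91} = -185 + 141 \left(- \frac{1}{91}\right) = -185 - \frac{141}{91} = - \frac{16976}{91} \approx -186.55$)
$Q{\left(Y \right)} - O = -1596 - - \frac{16976}{91} = -1596 + \frac{16976}{91} = - \frac{128260}{91}$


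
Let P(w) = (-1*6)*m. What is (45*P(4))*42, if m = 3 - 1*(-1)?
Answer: -45360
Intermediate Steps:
m = 4 (m = 3 + 1 = 4)
P(w) = -24 (P(w) = -1*6*4 = -6*4 = -24)
(45*P(4))*42 = (45*(-24))*42 = -1080*42 = -45360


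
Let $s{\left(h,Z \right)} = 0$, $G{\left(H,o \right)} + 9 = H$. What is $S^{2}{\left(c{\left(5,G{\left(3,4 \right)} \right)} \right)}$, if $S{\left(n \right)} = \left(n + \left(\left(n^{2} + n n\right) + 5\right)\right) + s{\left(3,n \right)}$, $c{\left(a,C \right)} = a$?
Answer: $3600$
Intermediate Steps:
$G{\left(H,o \right)} = -9 + H$
$S{\left(n \right)} = 5 + n + 2 n^{2}$ ($S{\left(n \right)} = \left(n + \left(\left(n^{2} + n n\right) + 5\right)\right) + 0 = \left(n + \left(\left(n^{2} + n^{2}\right) + 5\right)\right) + 0 = \left(n + \left(2 n^{2} + 5\right)\right) + 0 = \left(n + \left(5 + 2 n^{2}\right)\right) + 0 = \left(5 + n + 2 n^{2}\right) + 0 = 5 + n + 2 n^{2}$)
$S^{2}{\left(c{\left(5,G{\left(3,4 \right)} \right)} \right)} = \left(5 + 5 + 2 \cdot 5^{2}\right)^{2} = \left(5 + 5 + 2 \cdot 25\right)^{2} = \left(5 + 5 + 50\right)^{2} = 60^{2} = 3600$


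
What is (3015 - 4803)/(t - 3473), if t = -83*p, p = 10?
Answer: 1788/4303 ≈ 0.41552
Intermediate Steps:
t = -830 (t = -83*10 = -830)
(3015 - 4803)/(t - 3473) = (3015 - 4803)/(-830 - 3473) = -1788/(-4303) = -1788*(-1/4303) = 1788/4303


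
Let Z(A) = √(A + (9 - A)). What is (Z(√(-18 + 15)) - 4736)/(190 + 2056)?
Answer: -4733/2246 ≈ -2.1073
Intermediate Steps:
Z(A) = 3 (Z(A) = √9 = 3)
(Z(√(-18 + 15)) - 4736)/(190 + 2056) = (3 - 4736)/(190 + 2056) = -4733/2246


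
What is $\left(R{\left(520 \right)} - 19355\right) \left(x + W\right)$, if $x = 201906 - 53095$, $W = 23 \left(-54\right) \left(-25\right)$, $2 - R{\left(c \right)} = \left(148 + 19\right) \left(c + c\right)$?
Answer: $-34719108413$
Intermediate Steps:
$R{\left(c \right)} = 2 - 334 c$ ($R{\left(c \right)} = 2 - \left(148 + 19\right) \left(c + c\right) = 2 - 167 \cdot 2 c = 2 - 334 c$)
$W = 31050$ ($W = \left(-1242\right) \left(-25\right) = 31050$)
$x = 148811$
$\left(R{\left(520 \right)} - 19355\right) \left(x + W\right) = \left(\left(2 - 173680\right) - 19355\right) \left(148811 + 31050\right) = \left(\left(2 - 173680\right) - 19355\right) 179861 = \left(-173678 - 19355\right) 179861 = \left(-193033\right) 179861 = -34719108413$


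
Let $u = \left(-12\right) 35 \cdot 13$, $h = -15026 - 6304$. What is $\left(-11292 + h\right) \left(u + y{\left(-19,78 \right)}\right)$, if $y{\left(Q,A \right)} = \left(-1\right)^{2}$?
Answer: $178083498$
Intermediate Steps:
$y{\left(Q,A \right)} = 1$
$h = -21330$ ($h = -15026 - 6304 = -21330$)
$u = -5460$ ($u = \left(-420\right) 13 = -5460$)
$\left(-11292 + h\right) \left(u + y{\left(-19,78 \right)}\right) = \left(-11292 - 21330\right) \left(-5460 + 1\right) = \left(-32622\right) \left(-5459\right) = 178083498$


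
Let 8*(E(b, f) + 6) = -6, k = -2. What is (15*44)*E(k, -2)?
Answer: -4455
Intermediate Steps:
E(b, f) = -27/4 (E(b, f) = -6 + (⅛)*(-6) = -6 - ¾ = -27/4)
(15*44)*E(k, -2) = (15*44)*(-27/4) = 660*(-27/4) = -4455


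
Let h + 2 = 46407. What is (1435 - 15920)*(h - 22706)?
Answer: -343280015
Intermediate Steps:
h = 46405 (h = -2 + 46407 = 46405)
(1435 - 15920)*(h - 22706) = (1435 - 15920)*(46405 - 22706) = -14485*23699 = -343280015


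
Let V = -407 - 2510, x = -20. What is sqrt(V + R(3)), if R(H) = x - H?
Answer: 14*I*sqrt(15) ≈ 54.222*I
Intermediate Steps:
V = -2917
R(H) = -20 - H
sqrt(V + R(3)) = sqrt(-2917 + (-20 - 1*3)) = sqrt(-2917 + (-20 - 3)) = sqrt(-2917 - 23) = sqrt(-2940) = 14*I*sqrt(15)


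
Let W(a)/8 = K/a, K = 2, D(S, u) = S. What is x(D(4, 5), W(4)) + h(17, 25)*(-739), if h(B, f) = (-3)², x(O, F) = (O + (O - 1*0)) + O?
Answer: -6639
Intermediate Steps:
W(a) = 16/a (W(a) = 8*(2/a) = 16/a)
x(O, F) = 3*O (x(O, F) = (O + (O + 0)) + O = (O + O) + O = 2*O + O = 3*O)
h(B, f) = 9
x(D(4, 5), W(4)) + h(17, 25)*(-739) = 3*4 + 9*(-739) = 12 - 6651 = -6639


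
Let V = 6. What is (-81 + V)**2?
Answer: 5625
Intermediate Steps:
(-81 + V)**2 = (-81 + 6)**2 = (-75)**2 = 5625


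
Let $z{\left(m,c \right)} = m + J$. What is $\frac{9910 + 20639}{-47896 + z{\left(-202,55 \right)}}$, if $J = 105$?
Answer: $- \frac{30549}{47993} \approx -0.63653$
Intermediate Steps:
$z{\left(m,c \right)} = 105 + m$ ($z{\left(m,c \right)} = m + 105 = 105 + m$)
$\frac{9910 + 20639}{-47896 + z{\left(-202,55 \right)}} = \frac{9910 + 20639}{-47896 + \left(105 - 202\right)} = \frac{30549}{-47896 - 97} = \frac{30549}{-47993} = 30549 \left(- \frac{1}{47993}\right) = - \frac{30549}{47993}$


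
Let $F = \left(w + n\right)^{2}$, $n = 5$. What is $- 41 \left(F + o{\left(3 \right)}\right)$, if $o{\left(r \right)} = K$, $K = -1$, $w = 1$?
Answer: $-1435$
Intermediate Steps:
$o{\left(r \right)} = -1$
$F = 36$ ($F = \left(1 + 5\right)^{2} = 6^{2} = 36$)
$- 41 \left(F + o{\left(3 \right)}\right) = - 41 \left(36 - 1\right) = \left(-41\right) 35 = -1435$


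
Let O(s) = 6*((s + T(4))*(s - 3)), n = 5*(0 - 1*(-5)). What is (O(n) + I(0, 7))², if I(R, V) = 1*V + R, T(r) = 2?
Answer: 12752041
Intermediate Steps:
I(R, V) = R + V (I(R, V) = V + R = R + V)
n = 25 (n = 5*(0 + 5) = 5*5 = 25)
O(s) = 6*(-3 + s)*(2 + s) (O(s) = 6*((s + 2)*(s - 3)) = 6*((2 + s)*(-3 + s)) = 6*((-3 + s)*(2 + s)) = 6*(-3 + s)*(2 + s))
(O(n) + I(0, 7))² = ((-36 - 6*25 + 6*25²) + (0 + 7))² = ((-36 - 150 + 6*625) + 7)² = ((-36 - 150 + 3750) + 7)² = (3564 + 7)² = 3571² = 12752041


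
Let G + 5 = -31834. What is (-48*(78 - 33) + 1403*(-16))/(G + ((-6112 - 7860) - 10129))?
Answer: 6152/13985 ≈ 0.43990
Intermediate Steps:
G = -31839 (G = -5 - 31834 = -31839)
(-48*(78 - 33) + 1403*(-16))/(G + ((-6112 - 7860) - 10129)) = (-48*(78 - 33) + 1403*(-16))/(-31839 + ((-6112 - 7860) - 10129)) = (-48*45 - 22448)/(-31839 + (-13972 - 10129)) = (-2160 - 22448)/(-31839 - 24101) = -24608/(-55940) = -24608*(-1/55940) = 6152/13985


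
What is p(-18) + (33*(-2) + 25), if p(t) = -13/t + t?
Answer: -1049/18 ≈ -58.278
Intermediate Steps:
p(t) = t - 13/t
p(-18) + (33*(-2) + 25) = (-18 - 13/(-18)) + (33*(-2) + 25) = (-18 - 13*(-1/18)) + (-66 + 25) = (-18 + 13/18) - 41 = -311/18 - 41 = -1049/18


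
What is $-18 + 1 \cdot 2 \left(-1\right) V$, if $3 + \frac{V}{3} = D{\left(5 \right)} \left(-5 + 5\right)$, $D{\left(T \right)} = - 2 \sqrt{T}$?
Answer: $0$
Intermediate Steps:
$V = -9$ ($V = -9 + 3 - 2 \sqrt{5} \left(-5 + 5\right) = -9 + 3 - 2 \sqrt{5} \cdot 0 = -9 + 3 \cdot 0 = -9 + 0 = -9$)
$-18 + 1 \cdot 2 \left(-1\right) V = -18 + 1 \cdot 2 \left(-1\right) \left(-9\right) = -18 + 2 \left(-1\right) \left(-9\right) = -18 - -18 = -18 + 18 = 0$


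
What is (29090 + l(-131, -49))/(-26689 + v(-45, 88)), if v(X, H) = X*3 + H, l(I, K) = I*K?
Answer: -35509/26736 ≈ -1.3281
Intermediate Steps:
v(X, H) = H + 3*X (v(X, H) = 3*X + H = H + 3*X)
(29090 + l(-131, -49))/(-26689 + v(-45, 88)) = (29090 - 131*(-49))/(-26689 + (88 + 3*(-45))) = (29090 + 6419)/(-26689 + (88 - 135)) = 35509/(-26689 - 47) = 35509/(-26736) = 35509*(-1/26736) = -35509/26736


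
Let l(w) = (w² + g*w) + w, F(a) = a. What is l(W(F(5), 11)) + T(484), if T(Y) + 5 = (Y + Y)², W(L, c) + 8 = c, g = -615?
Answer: 935186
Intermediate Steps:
W(L, c) = -8 + c
l(w) = w² - 614*w (l(w) = (w² - 615*w) + w = w² - 614*w)
T(Y) = -5 + 4*Y² (T(Y) = -5 + (Y + Y)² = -5 + (2*Y)² = -5 + 4*Y²)
l(W(F(5), 11)) + T(484) = (-8 + 11)*(-614 + (-8 + 11)) + (-5 + 4*484²) = 3*(-614 + 3) + (-5 + 4*234256) = 3*(-611) + (-5 + 937024) = -1833 + 937019 = 935186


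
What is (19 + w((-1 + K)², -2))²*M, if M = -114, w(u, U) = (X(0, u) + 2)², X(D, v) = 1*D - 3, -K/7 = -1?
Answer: -45600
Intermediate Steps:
K = 7 (K = -7*(-1) = 7)
X(D, v) = -3 + D (X(D, v) = D - 3 = -3 + D)
w(u, U) = 1 (w(u, U) = ((-3 + 0) + 2)² = (-3 + 2)² = (-1)² = 1)
(19 + w((-1 + K)², -2))²*M = (19 + 1)²*(-114) = 20²*(-114) = 400*(-114) = -45600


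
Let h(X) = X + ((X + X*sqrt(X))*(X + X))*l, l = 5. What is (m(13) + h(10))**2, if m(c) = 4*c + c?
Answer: 11155625 + 2150000*sqrt(10) ≈ 1.7955e+7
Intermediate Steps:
h(X) = X + 10*X*(X + X**(3/2)) (h(X) = X + ((X + X*sqrt(X))*(X + X))*5 = X + ((X + X**(3/2))*(2*X))*5 = X + (2*X*(X + X**(3/2)))*5 = X + 10*X*(X + X**(3/2)))
m(c) = 5*c
(m(13) + h(10))**2 = (5*13 + (10 + 10*10**2 + 10*10**(5/2)))**2 = (65 + (10 + 10*100 + 10*(100*sqrt(10))))**2 = (65 + (10 + 1000 + 1000*sqrt(10)))**2 = (65 + (1010 + 1000*sqrt(10)))**2 = (1075 + 1000*sqrt(10))**2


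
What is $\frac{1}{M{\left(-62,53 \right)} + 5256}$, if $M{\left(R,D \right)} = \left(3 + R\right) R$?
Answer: $\frac{1}{8914} \approx 0.00011218$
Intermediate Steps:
$M{\left(R,D \right)} = R \left(3 + R\right)$
$\frac{1}{M{\left(-62,53 \right)} + 5256} = \frac{1}{- 62 \left(3 - 62\right) + 5256} = \frac{1}{\left(-62\right) \left(-59\right) + 5256} = \frac{1}{3658 + 5256} = \frac{1}{8914}$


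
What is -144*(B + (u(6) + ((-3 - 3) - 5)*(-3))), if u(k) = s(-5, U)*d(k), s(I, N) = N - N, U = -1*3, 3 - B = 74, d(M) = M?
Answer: 5472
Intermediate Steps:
B = -71 (B = 3 - 1*74 = 3 - 74 = -71)
U = -3
s(I, N) = 0
u(k) = 0 (u(k) = 0*k = 0)
-144*(B + (u(6) + ((-3 - 3) - 5)*(-3))) = -144*(-71 + (0 + ((-3 - 3) - 5)*(-3))) = -144*(-71 + (0 + (-6 - 5)*(-3))) = -144*(-71 + (0 - 11*(-3))) = -144*(-71 + (0 + 33)) = -144*(-71 + 33) = -144*(-38) = 5472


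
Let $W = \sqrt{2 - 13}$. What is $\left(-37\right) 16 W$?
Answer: $- 592 i \sqrt{11} \approx - 1963.4 i$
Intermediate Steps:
$W = i \sqrt{11}$ ($W = \sqrt{-11} = i \sqrt{11} \approx 3.3166 i$)
$\left(-37\right) 16 W = \left(-37\right) 16 i \sqrt{11} = - 592 i \sqrt{11}$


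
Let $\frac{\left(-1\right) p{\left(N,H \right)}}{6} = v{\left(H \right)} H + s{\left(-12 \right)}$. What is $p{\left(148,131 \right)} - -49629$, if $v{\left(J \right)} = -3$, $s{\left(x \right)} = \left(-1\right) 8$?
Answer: $52035$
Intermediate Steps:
$s{\left(x \right)} = -8$
$p{\left(N,H \right)} = 48 + 18 H$ ($p{\left(N,H \right)} = - 6 \left(- 3 H - 8\right) = - 6 \left(-8 - 3 H\right) = 48 + 18 H$)
$p{\left(148,131 \right)} - -49629 = \left(48 + 18 \cdot 131\right) - -49629 = \left(48 + 2358\right) + 49629 = 2406 + 49629 = 52035$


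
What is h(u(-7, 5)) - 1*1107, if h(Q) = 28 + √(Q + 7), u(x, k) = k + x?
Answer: -1079 + √5 ≈ -1076.8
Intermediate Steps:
h(Q) = 28 + √(7 + Q)
h(u(-7, 5)) - 1*1107 = (28 + √(7 + (5 - 7))) - 1*1107 = (28 + √(7 - 2)) - 1107 = (28 + √5) - 1107 = -1079 + √5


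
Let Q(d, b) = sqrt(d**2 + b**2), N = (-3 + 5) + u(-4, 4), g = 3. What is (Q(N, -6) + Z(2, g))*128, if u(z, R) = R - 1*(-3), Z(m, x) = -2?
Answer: -256 + 384*sqrt(13) ≈ 1128.5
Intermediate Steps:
u(z, R) = 3 + R (u(z, R) = R + 3 = 3 + R)
N = 9 (N = (-3 + 5) + (3 + 4) = 2 + 7 = 9)
Q(d, b) = sqrt(b**2 + d**2)
(Q(N, -6) + Z(2, g))*128 = (sqrt((-6)**2 + 9**2) - 2)*128 = (sqrt(36 + 81) - 2)*128 = (sqrt(117) - 2)*128 = (3*sqrt(13) - 2)*128 = (-2 + 3*sqrt(13))*128 = -256 + 384*sqrt(13)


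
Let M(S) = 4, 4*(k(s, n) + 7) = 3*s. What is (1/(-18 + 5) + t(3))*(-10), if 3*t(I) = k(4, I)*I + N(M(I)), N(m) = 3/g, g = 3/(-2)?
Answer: 1850/39 ≈ 47.436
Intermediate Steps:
k(s, n) = -7 + 3*s/4 (k(s, n) = -7 + (3*s)/4 = -7 + 3*s/4)
g = -3/2 (g = 3*(-½) = -3/2 ≈ -1.5000)
N(m) = -2 (N(m) = 3/(-3/2) = 3*(-⅔) = -2)
t(I) = -⅔ - 4*I/3 (t(I) = ((-7 + (¾)*4)*I - 2)/3 = ((-7 + 3)*I - 2)/3 = (-4*I - 2)/3 = (-2 - 4*I)/3 = -⅔ - 4*I/3)
(1/(-18 + 5) + t(3))*(-10) = (1/(-18 + 5) + (-⅔ - 4/3*3))*(-10) = (1/(-13) + (-⅔ - 4))*(-10) = (-1/13 - 14/3)*(-10) = -185/39*(-10) = 1850/39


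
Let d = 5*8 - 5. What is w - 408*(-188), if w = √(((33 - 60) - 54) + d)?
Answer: 76704 + I*√46 ≈ 76704.0 + 6.7823*I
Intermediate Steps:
d = 35 (d = 40 - 5 = 35)
w = I*√46 (w = √(((33 - 60) - 54) + 35) = √((-27 - 54) + 35) = √(-81 + 35) = √(-46) = I*√46 ≈ 6.7823*I)
w - 408*(-188) = I*√46 - 408*(-188) = I*√46 + 76704 = 76704 + I*√46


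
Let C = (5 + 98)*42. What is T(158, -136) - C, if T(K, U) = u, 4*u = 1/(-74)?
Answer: -1280497/296 ≈ -4326.0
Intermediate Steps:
u = -1/296 (u = (¼)/(-74) = (¼)*(-1/74) = -1/296 ≈ -0.0033784)
T(K, U) = -1/296
C = 4326 (C = 103*42 = 4326)
T(158, -136) - C = -1/296 - 1*4326 = -1/296 - 4326 = -1280497/296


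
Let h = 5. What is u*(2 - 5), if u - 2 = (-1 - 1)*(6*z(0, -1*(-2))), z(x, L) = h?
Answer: 174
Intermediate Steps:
z(x, L) = 5
u = -58 (u = 2 + (-1 - 1)*(6*5) = 2 - 2*30 = 2 - 60 = -58)
u*(2 - 5) = -58*(2 - 5) = -58*(-3) = 174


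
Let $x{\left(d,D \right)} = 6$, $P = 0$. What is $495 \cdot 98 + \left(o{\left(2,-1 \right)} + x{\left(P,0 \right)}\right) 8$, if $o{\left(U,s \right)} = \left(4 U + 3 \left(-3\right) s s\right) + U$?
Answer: $48566$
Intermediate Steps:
$o{\left(U,s \right)} = - 9 s^{2} + 5 U$ ($o{\left(U,s \right)} = \left(4 U + - 9 s s\right) + U = \left(4 U - 9 s^{2}\right) + U = \left(- 9 s^{2} + 4 U\right) + U = - 9 s^{2} + 5 U$)
$495 \cdot 98 + \left(o{\left(2,-1 \right)} + x{\left(P,0 \right)}\right) 8 = 495 \cdot 98 + \left(\left(- 9 \left(-1\right)^{2} + 5 \cdot 2\right) + 6\right) 8 = 48510 + \left(\left(\left(-9\right) 1 + 10\right) + 6\right) 8 = 48510 + \left(\left(-9 + 10\right) + 6\right) 8 = 48510 + \left(1 + 6\right) 8 = 48510 + 7 \cdot 8 = 48510 + 56 = 48566$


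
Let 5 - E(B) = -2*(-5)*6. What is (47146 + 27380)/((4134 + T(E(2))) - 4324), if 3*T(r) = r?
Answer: -223578/625 ≈ -357.72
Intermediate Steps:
E(B) = -55 (E(B) = 5 - (-2*(-5))*6 = 5 - 10*6 = 5 - 1*60 = 5 - 60 = -55)
T(r) = r/3
(47146 + 27380)/((4134 + T(E(2))) - 4324) = (47146 + 27380)/((4134 + (⅓)*(-55)) - 4324) = 74526/((4134 - 55/3) - 4324) = 74526/(12347/3 - 4324) = 74526/(-625/3) = 74526*(-3/625) = -223578/625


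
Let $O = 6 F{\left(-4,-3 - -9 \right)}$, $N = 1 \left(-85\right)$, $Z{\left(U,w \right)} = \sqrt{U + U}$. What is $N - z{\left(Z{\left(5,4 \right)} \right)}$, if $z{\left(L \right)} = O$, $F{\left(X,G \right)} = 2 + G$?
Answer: $-133$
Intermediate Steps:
$Z{\left(U,w \right)} = \sqrt{2} \sqrt{U}$ ($Z{\left(U,w \right)} = \sqrt{2 U} = \sqrt{2} \sqrt{U}$)
$N = -85$
$O = 48$ ($O = 6 \left(2 - -6\right) = 6 \left(2 + \left(-3 + 9\right)\right) = 6 \left(2 + 6\right) = 6 \cdot 8 = 48$)
$z{\left(L \right)} = 48$
$N - z{\left(Z{\left(5,4 \right)} \right)} = -85 - 48 = -133$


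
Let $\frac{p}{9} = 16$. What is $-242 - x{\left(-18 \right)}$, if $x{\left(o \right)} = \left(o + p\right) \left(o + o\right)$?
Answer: $4294$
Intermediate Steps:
$p = 144$ ($p = 9 \cdot 16 = 144$)
$x{\left(o \right)} = 2 o \left(144 + o\right)$ ($x{\left(o \right)} = \left(o + 144\right) \left(o + o\right) = \left(144 + o\right) 2 o = 2 o \left(144 + o\right)$)
$-242 - x{\left(-18 \right)} = -242 - 2 \left(-18\right) \left(144 - 18\right) = -242 - 2 \left(-18\right) 126 = -242 - -4536 = -242 + 4536 = 4294$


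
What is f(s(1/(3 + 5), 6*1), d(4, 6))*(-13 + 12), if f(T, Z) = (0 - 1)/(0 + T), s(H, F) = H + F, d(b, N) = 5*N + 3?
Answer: 8/49 ≈ 0.16327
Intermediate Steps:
d(b, N) = 3 + 5*N
s(H, F) = F + H
f(T, Z) = -1/T
f(s(1/(3 + 5), 6*1), d(4, 6))*(-13 + 12) = (-1/(6*1 + 1/(3 + 5)))*(-13 + 12) = -1/(6 + 1/8)*(-1) = -1/(6 + ⅛)*(-1) = -1/49/8*(-1) = -1*8/49*(-1) = -8/49*(-1) = 8/49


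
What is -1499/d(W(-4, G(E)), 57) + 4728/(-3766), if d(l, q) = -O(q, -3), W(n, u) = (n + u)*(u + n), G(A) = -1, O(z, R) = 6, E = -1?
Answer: 2808433/11298 ≈ 248.58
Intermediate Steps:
W(n, u) = (n + u)² (W(n, u) = (n + u)*(n + u) = (n + u)²)
d(l, q) = -6 (d(l, q) = -1*6 = -6)
-1499/d(W(-4, G(E)), 57) + 4728/(-3766) = -1499/(-6) + 4728/(-3766) = -1499*(-⅙) + 4728*(-1/3766) = 1499/6 - 2364/1883 = 2808433/11298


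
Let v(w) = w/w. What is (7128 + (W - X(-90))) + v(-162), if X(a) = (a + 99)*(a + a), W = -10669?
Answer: -1920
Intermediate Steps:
X(a) = 2*a*(99 + a) (X(a) = (99 + a)*(2*a) = 2*a*(99 + a))
v(w) = 1
(7128 + (W - X(-90))) + v(-162) = (7128 + (-10669 - 2*(-90)*(99 - 90))) + 1 = (7128 + (-10669 - 2*(-90)*9)) + 1 = (7128 + (-10669 - 1*(-1620))) + 1 = (7128 + (-10669 + 1620)) + 1 = (7128 - 9049) + 1 = -1921 + 1 = -1920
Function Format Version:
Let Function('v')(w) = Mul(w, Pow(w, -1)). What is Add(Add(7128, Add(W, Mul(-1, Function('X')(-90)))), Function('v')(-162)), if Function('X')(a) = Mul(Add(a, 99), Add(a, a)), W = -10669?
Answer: -1920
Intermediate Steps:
Function('X')(a) = Mul(2, a, Add(99, a)) (Function('X')(a) = Mul(Add(99, a), Mul(2, a)) = Mul(2, a, Add(99, a)))
Function('v')(w) = 1
Add(Add(7128, Add(W, Mul(-1, Function('X')(-90)))), Function('v')(-162)) = Add(Add(7128, Add(-10669, Mul(-1, Mul(2, -90, Add(99, -90))))), 1) = Add(Add(7128, Add(-10669, Mul(-1, Mul(2, -90, 9)))), 1) = Add(Add(7128, Add(-10669, Mul(-1, -1620))), 1) = Add(Add(7128, Add(-10669, 1620)), 1) = Add(Add(7128, -9049), 1) = Add(-1921, 1) = -1920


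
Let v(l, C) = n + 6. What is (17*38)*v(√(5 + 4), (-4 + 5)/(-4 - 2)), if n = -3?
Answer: 1938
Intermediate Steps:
v(l, C) = 3 (v(l, C) = -3 + 6 = 3)
(17*38)*v(√(5 + 4), (-4 + 5)/(-4 - 2)) = (17*38)*3 = 646*3 = 1938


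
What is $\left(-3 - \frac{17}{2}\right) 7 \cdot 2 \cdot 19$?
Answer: $-3059$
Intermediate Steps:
$\left(-3 - \frac{17}{2}\right) 7 \cdot 2 \cdot 19 = \left(-3 - \frac{17}{2}\right) 14 \cdot 19 = \left(- \frac{23}{2}\right) 14 \cdot 19 = \left(-161\right) 19 = -3059$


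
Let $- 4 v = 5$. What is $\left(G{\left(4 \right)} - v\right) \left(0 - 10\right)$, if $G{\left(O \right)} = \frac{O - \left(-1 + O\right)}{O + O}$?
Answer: $- \frac{55}{4} \approx -13.75$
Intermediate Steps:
$v = - \frac{5}{4}$ ($v = \left(- \frac{1}{4}\right) 5 = - \frac{5}{4} \approx -1.25$)
$G{\left(O \right)} = \frac{1}{2 O}$ ($G{\left(O \right)} = 1 \frac{1}{2 O} = \frac{1}{2 O}$)
$\left(G{\left(4 \right)} - v\right) \left(0 - 10\right) = \left(\frac{1}{2 \cdot 4} - - \frac{5}{4}\right) \left(0 - 10\right) = \left(\frac{1}{2} \cdot \frac{1}{4} + \frac{5}{4}\right) \left(-10\right) = \left(\frac{1}{8} + \frac{5}{4}\right) \left(-10\right) = \frac{11}{8} \left(-10\right) = - \frac{55}{4}$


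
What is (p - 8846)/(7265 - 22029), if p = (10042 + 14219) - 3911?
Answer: -2876/3691 ≈ -0.77919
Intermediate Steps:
p = 20350 (p = 24261 - 3911 = 20350)
(p - 8846)/(7265 - 22029) = (20350 - 8846)/(7265 - 22029) = 11504/(-14764) = 11504*(-1/14764) = -2876/3691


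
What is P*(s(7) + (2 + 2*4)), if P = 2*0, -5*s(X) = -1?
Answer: 0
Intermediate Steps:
s(X) = 1/5 (s(X) = -1/5*(-1) = 1/5)
P = 0
P*(s(7) + (2 + 2*4)) = 0*(1/5 + (2 + 2*4)) = 0*(1/5 + (2 + 8)) = 0*(1/5 + 10) = 0*(51/5) = 0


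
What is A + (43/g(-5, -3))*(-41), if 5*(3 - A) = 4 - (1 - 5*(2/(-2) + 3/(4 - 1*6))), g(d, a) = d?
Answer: 715/2 ≈ 357.50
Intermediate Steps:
A = 49/10 (A = 3 - (4 - (1 - 5*(2/(-2) + 3/(4 - 1*6))))/5 = 3 - (4 - (1 - 5*(2*(-1/2) + 3/(4 - 6))))/5 = 3 - (4 - (1 - 5*(-1 + 3/(-2))))/5 = 3 - (4 - (1 - 5*(-1 + 3*(-1/2))))/5 = 3 - (4 - (1 - 5*(-1 - 3/2)))/5 = 3 - (4 - (1 - 5*(-5/2)))/5 = 3 - (4 - (1 + 25/2))/5 = 3 - (4 - 1*27/2)/5 = 3 - (4 - 27/2)/5 = 3 - 1/5*(-19/2) = 3 + 19/10 = 49/10 ≈ 4.9000)
A + (43/g(-5, -3))*(-41) = 49/10 + (43/(-5))*(-41) = 49/10 + (43*(-1/5))*(-41) = 49/10 - 43/5*(-41) = 49/10 + 1763/5 = 715/2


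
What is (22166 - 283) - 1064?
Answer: 20819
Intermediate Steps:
(22166 - 283) - 1064 = 21883 - 1064 = 20819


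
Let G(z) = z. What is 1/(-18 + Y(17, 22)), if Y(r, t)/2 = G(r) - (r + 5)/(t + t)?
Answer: 1/15 ≈ 0.066667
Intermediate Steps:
Y(r, t) = 2*r - (5 + r)/t (Y(r, t) = 2*(r - (r + 5)/(t + t)) = 2*(r - (5 + r)/(2*t)) = 2*r - (5 + r)/t)
1/(-18 + Y(17, 22)) = 1/(-18 + (-5 - 1*17 + 2*17*22)/22) = 1/(-18 + (-5 - 17 + 748)/22) = 1/(-18 + (1/22)*726) = 1/(-18 + 33) = 1/15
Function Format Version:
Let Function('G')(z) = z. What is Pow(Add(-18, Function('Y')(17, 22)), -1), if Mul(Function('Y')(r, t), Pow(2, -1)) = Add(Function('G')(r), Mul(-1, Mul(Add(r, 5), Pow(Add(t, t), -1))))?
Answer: Rational(1, 15) ≈ 0.066667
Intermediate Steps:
Function('Y')(r, t) = Add(Mul(2, r), Mul(-1, Pow(t, -1), Add(5, r))) (Function('Y')(r, t) = Mul(2, Add(r, Mul(-1, Mul(Add(r, 5), Pow(Add(t, t), -1))))) = Mul(2, Add(r, Mul(-1, Mul(Add(5, r), Pow(Mul(2, t), -1))))) = Mul(2, Add(r, Mul(-1, Mul(Add(5, r), Mul(Rational(1, 2), Pow(t, -1)))))) = Mul(2, Add(r, Mul(-1, Mul(Rational(1, 2), Pow(t, -1), Add(5, r))))) = Mul(2, Add(r, Mul(Rational(-1, 2), Pow(t, -1), Add(5, r)))) = Add(Mul(2, r), Mul(-1, Pow(t, -1), Add(5, r))))
Pow(Add(-18, Function('Y')(17, 22)), -1) = Pow(Add(-18, Mul(Pow(22, -1), Add(-5, Mul(-1, 17), Mul(2, 17, 22)))), -1) = Pow(Add(-18, Mul(Rational(1, 22), Add(-5, -17, 748))), -1) = Pow(Add(-18, Mul(Rational(1, 22), 726)), -1) = Pow(Add(-18, 33), -1) = Pow(15, -1) = Rational(1, 15)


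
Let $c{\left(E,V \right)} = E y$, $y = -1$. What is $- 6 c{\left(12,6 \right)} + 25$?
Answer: $97$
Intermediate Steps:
$c{\left(E,V \right)} = - E$ ($c{\left(E,V \right)} = E \left(-1\right) = - E$)
$- 6 c{\left(12,6 \right)} + 25 = - 6 \left(\left(-1\right) 12\right) + 25 = \left(-6\right) \left(-12\right) + 25 = 72 + 25 = 97$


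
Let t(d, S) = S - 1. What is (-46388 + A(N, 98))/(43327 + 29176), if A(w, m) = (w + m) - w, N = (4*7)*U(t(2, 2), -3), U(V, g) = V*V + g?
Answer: -46290/72503 ≈ -0.63846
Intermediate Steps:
t(d, S) = -1 + S
U(V, g) = g + V² (U(V, g) = V² + g = g + V²)
N = -56 (N = (4*7)*(-3 + (-1 + 2)²) = 28*(-3 + 1²) = 28*(-3 + 1) = 28*(-2) = -56)
A(w, m) = m (A(w, m) = (m + w) - w = m)
(-46388 + A(N, 98))/(43327 + 29176) = (-46388 + 98)/(43327 + 29176) = -46290/72503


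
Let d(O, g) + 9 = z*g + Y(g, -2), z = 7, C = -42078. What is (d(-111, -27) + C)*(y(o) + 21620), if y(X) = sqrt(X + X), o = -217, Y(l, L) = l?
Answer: -914590860 - 42303*I*sqrt(434) ≈ -9.1459e+8 - 8.8128e+5*I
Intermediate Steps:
d(O, g) = -9 + 8*g (d(O, g) = -9 + (7*g + g) = -9 + 8*g)
y(X) = sqrt(2)*sqrt(X) (y(X) = sqrt(2*X) = sqrt(2)*sqrt(X))
(d(-111, -27) + C)*(y(o) + 21620) = ((-9 + 8*(-27)) - 42078)*(sqrt(2)*sqrt(-217) + 21620) = ((-9 - 216) - 42078)*(sqrt(2)*(I*sqrt(217)) + 21620) = (-225 - 42078)*(I*sqrt(434) + 21620) = -42303*(21620 + I*sqrt(434)) = -914590860 - 42303*I*sqrt(434)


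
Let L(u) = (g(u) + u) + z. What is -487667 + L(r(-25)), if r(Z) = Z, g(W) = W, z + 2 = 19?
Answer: -487700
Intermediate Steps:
z = 17 (z = -2 + 19 = 17)
L(u) = 17 + 2*u (L(u) = (u + u) + 17 = 2*u + 17 = 17 + 2*u)
-487667 + L(r(-25)) = -487667 + (17 + 2*(-25)) = -487667 + (17 - 50) = -487667 - 33 = -487700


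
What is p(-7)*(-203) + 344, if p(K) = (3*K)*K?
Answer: -29497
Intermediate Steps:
p(K) = 3*K**2
p(-7)*(-203) + 344 = (3*(-7)**2)*(-203) + 344 = (3*49)*(-203) + 344 = 147*(-203) + 344 = -29841 + 344 = -29497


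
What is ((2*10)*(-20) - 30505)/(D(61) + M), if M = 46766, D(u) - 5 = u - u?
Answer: -30905/46771 ≈ -0.66077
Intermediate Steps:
D(u) = 5 (D(u) = 5 + (u - u) = 5 + 0 = 5)
((2*10)*(-20) - 30505)/(D(61) + M) = ((2*10)*(-20) - 30505)/(5 + 46766) = (20*(-20) - 30505)/46771 = (-400 - 30505)*(1/46771) = -30905*1/46771 = -30905/46771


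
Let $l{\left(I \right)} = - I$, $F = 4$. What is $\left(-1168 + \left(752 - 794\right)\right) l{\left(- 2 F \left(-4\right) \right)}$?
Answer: $38720$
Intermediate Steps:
$\left(-1168 + \left(752 - 794\right)\right) l{\left(- 2 F \left(-4\right) \right)} = \left(-1168 + \left(752 - 794\right)\right) \left(- \left(-2\right) 4 \left(-4\right)\right) = \left(-1168 + \left(752 - 794\right)\right) \left(- \left(-8\right) \left(-4\right)\right) = \left(-1168 - 42\right) \left(\left(-1\right) 32\right) = \left(-1210\right) \left(-32\right) = 38720$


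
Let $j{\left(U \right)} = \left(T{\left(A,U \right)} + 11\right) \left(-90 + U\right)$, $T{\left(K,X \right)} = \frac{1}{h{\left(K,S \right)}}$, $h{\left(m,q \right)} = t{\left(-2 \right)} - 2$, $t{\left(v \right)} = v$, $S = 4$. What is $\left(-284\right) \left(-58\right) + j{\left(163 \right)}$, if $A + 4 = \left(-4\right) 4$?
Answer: $\frac{69027}{4} \approx 17257.0$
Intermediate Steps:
$h{\left(m,q \right)} = -4$ ($h{\left(m,q \right)} = -2 - 2 = -4$)
$A = -20$ ($A = -4 - 16 = -20$)
$T{\left(K,X \right)} = - \frac{1}{4}$ ($T{\left(K,X \right)} = \frac{1}{-4} = - \frac{1}{4}$)
$j{\left(U \right)} = - \frac{1935}{2} + \frac{43 U}{4}$ ($j{\left(U \right)} = \left(- \frac{1}{4} + 11\right) \left(-90 + U\right) = \frac{43 \left(-90 + U\right)}{4} = - \frac{1935}{2} + \frac{43 U}{4}$)
$\left(-284\right) \left(-58\right) + j{\left(163 \right)} = \left(-284\right) \left(-58\right) + \left(- \frac{1935}{2} + \frac{43}{4} \cdot 163\right) = 16472 + \left(- \frac{1935}{2} + \frac{7009}{4}\right) = 16472 + \frac{3139}{4} = \frac{69027}{4}$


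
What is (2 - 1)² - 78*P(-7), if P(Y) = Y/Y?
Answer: -77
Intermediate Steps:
P(Y) = 1
(2 - 1)² - 78*P(-7) = (2 - 1)² - 78*1 = 1² - 78 = 1 - 78 = -77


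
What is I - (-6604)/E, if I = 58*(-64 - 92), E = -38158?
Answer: -172630094/19079 ≈ -9048.2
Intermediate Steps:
I = -9048 (I = 58*(-156) = -9048)
I - (-6604)/E = -9048 - (-6604)/(-38158) = -9048 - (-6604)*(-1)/38158 = -9048 - 1*3302/19079 = -9048 - 3302/19079 = -172630094/19079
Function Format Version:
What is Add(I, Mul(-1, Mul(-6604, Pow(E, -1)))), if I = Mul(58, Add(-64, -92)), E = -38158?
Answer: Rational(-172630094, 19079) ≈ -9048.2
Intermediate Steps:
I = -9048 (I = Mul(58, -156) = -9048)
Add(I, Mul(-1, Mul(-6604, Pow(E, -1)))) = Add(-9048, Mul(-1, Mul(-6604, Pow(-38158, -1)))) = Add(-9048, Mul(-1, Mul(-6604, Rational(-1, 38158)))) = Add(-9048, Mul(-1, Rational(3302, 19079))) = Add(-9048, Rational(-3302, 19079)) = Rational(-172630094, 19079)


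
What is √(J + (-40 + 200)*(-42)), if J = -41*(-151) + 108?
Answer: I*√421 ≈ 20.518*I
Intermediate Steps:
J = 6299 (J = 6191 + 108 = 6299)
√(J + (-40 + 200)*(-42)) = √(6299 + (-40 + 200)*(-42)) = √(6299 + 160*(-42)) = √(6299 - 6720) = √(-421) = I*√421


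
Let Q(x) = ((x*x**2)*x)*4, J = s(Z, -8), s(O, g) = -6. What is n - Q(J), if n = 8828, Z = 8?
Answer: 3644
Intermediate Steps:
J = -6
Q(x) = 4*x**4 (Q(x) = (x**3*x)*4 = x**4*4 = 4*x**4)
n - Q(J) = 8828 - 4*(-6)**4 = 8828 - 4*1296 = 8828 - 1*5184 = 8828 - 5184 = 3644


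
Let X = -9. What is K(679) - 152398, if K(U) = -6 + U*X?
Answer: -158515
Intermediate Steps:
K(U) = -6 - 9*U (K(U) = -6 + U*(-9) = -6 - 9*U)
K(679) - 152398 = (-6 - 9*679) - 152398 = (-6 - 6111) - 152398 = -6117 - 152398 = -158515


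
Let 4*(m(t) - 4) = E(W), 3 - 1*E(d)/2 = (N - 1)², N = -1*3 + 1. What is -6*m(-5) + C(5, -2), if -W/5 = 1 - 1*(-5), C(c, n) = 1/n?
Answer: -13/2 ≈ -6.5000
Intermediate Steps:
N = -2 (N = -3 + 1 = -2)
W = -30 (W = -5*(1 - 1*(-5)) = -5*(1 + 5) = -5*6 = -30)
E(d) = -12 (E(d) = 6 - 2*(-2 - 1)² = 6 - 2*(-3)² = 6 - 2*9 = 6 - 18 = -12)
m(t) = 1 (m(t) = 4 + (¼)*(-12) = 4 - 3 = 1)
-6*m(-5) + C(5, -2) = -6*1 + 1/(-2) = -6 - ½ = -13/2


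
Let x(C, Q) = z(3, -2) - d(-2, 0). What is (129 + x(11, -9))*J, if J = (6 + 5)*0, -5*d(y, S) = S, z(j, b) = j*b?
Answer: 0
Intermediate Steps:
z(j, b) = b*j
d(y, S) = -S/5
x(C, Q) = -6 (x(C, Q) = -2*3 - (-1)*0/5 = -6 - 1*0 = -6 + 0 = -6)
J = 0 (J = 11*0 = 0)
(129 + x(11, -9))*J = (129 - 6)*0 = 123*0 = 0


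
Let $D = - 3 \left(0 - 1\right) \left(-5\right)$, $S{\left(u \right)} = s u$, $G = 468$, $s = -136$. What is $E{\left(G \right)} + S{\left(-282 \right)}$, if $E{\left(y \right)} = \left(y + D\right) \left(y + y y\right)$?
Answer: $99468228$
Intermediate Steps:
$S{\left(u \right)} = - 136 u$
$D = -15$ ($D = - 3 \left(0 - 1\right) \left(-5\right) = \left(-3\right) \left(-1\right) \left(-5\right) = 3 \left(-5\right) = -15$)
$E{\left(y \right)} = \left(-15 + y\right) \left(y + y^{2}\right)$ ($E{\left(y \right)} = \left(y - 15\right) \left(y + y y\right) = \left(-15 + y\right) \left(y + y^{2}\right)$)
$E{\left(G \right)} + S{\left(-282 \right)} = 468 \left(-15 + 468^{2} - 6552\right) - -38352 = 468 \left(-15 + 219024 - 6552\right) + 38352 = 468 \cdot 212457 + 38352 = 99429876 + 38352 = 99468228$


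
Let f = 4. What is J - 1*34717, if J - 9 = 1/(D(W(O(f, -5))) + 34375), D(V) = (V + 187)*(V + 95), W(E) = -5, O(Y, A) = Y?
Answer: -1761604539/50755 ≈ -34708.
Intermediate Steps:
D(V) = (95 + V)*(187 + V) (D(V) = (187 + V)*(95 + V) = (95 + V)*(187 + V))
J = 456796/50755 (J = 9 + 1/((17765 + (-5)**2 + 282*(-5)) + 34375) = 9 + 1/((17765 + 25 - 1410) + 34375) = 9 + 1/(16380 + 34375) = 9 + 1/50755 = 456796/50755 ≈ 9.0000)
J - 1*34717 = 456796/50755 - 1*34717 = 456796/50755 - 34717 = -1761604539/50755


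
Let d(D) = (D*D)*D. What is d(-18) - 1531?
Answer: -7363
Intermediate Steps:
d(D) = D³ (d(D) = D²*D = D³)
d(-18) - 1531 = (-18)³ - 1531 = -5832 - 1531 = -7363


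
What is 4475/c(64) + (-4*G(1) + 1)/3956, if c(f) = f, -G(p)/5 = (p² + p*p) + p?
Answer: 4426751/63296 ≈ 69.937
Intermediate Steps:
G(p) = -10*p² - 5*p (G(p) = -5*((p² + p*p) + p) = -5*((p² + p²) + p) = -5*(2*p² + p) = -5*(p + 2*p²) = -10*p² - 5*p)
4475/c(64) + (-4*G(1) + 1)/3956 = 4475/64 + (-(-20)*(1 + 2*1) + 1)/3956 = 4475*(1/64) + (-(-20)*(1 + 2) + 1)*(1/3956) = 4475/64 + (-(-20)*3 + 1)*(1/3956) = 4475/64 + (-4*(-15) + 1)*(1/3956) = 4475/64 + (60 + 1)*(1/3956) = 4475/64 + 61*(1/3956) = 4475/64 + 61/3956 = 4426751/63296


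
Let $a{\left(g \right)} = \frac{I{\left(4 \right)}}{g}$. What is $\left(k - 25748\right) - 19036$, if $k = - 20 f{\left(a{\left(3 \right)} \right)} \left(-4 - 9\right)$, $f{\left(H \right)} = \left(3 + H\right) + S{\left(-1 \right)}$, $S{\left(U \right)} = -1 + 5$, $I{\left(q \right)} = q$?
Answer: $- \frac{127852}{3} \approx -42617.0$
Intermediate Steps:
$S{\left(U \right)} = 4$
$a{\left(g \right)} = \frac{4}{g}$
$f{\left(H \right)} = 7 + H$ ($f{\left(H \right)} = \left(3 + H\right) + 4 = 7 + H$)
$k = \frac{6500}{3}$ ($k = - 20 \left(7 + \frac{4}{3}\right) \left(-4 - 9\right) = - 20 \left(7 + 4 \cdot \frac{1}{3}\right) \left(-13\right) = - 20 \left(7 + \frac{4}{3}\right) \left(-13\right) = \left(-20\right) \frac{25}{3} \left(-13\right) = \left(- \frac{500}{3}\right) \left(-13\right) = \frac{6500}{3} \approx 2166.7$)
$\left(k - 25748\right) - 19036 = \left(\frac{6500}{3} - 25748\right) - 19036 = - \frac{70744}{3} - 19036 = - \frac{127852}{3}$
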